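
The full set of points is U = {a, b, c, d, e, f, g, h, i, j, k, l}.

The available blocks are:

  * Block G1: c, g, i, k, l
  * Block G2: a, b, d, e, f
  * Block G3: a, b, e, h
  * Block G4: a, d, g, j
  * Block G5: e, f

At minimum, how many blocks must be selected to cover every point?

4

G1, G3, G4, and G5 cover everything between them: the union {a, b, c, d, e, f, g, h, i, j, k, l} is all of U.
No 3 of the 5 blocks cover everything (all 10 combinations miss at least one point), so 4 is optimal.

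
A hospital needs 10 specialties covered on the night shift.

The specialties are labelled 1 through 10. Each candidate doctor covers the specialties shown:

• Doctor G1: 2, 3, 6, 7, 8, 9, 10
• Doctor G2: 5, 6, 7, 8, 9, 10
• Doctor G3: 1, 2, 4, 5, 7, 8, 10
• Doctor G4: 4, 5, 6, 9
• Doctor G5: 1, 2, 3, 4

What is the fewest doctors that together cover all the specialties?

2

G2 and G5 together: G2 ∪ G5 = {1, 2, 3, 4, 5, 6, 7, 8, 9, 10} — every specialty is covered.
No single doctor has all 10 specialties (the largest, G1, has 7), so 2 is optimal.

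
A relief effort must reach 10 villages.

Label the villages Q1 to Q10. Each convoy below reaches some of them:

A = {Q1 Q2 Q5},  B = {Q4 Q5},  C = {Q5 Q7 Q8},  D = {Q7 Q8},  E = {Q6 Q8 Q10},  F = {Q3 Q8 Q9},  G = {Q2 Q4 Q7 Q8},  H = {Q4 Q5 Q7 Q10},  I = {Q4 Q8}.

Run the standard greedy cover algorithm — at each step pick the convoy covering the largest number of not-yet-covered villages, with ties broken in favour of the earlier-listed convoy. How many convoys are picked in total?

Greedy: pick G (covers 4 new) → pick A (covers 2 new) → pick E (covers 2 new) → pick F (covers 2 new). Total picks: 4.

4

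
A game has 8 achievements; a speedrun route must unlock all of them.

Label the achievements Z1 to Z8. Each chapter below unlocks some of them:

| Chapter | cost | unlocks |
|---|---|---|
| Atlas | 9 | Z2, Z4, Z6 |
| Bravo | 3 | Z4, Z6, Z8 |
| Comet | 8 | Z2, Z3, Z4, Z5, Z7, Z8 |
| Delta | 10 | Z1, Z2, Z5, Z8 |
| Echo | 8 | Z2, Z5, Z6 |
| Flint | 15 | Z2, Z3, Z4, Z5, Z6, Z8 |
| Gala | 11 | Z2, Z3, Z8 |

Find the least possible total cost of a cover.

21

Bravo, Comet, Delta together cover every achievement (Bravo ∪ Comet ∪ Delta = {Z1, Z2, Z3, Z4, Z5, Z6, Z7, Z8}); total cost 3 + 8 + 10 = 21.
No covering selection has total cost below 21.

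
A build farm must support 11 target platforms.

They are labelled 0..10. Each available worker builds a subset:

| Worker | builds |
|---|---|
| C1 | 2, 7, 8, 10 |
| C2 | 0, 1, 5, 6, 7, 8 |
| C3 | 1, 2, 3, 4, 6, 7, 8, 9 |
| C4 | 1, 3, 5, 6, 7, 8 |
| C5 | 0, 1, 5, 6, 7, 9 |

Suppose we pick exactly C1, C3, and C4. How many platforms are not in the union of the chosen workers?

Union of C1, C3, C4 = {1, 2, 3, 4, 5, 6, 7, 8, 9, 10}.
Not covered: 0 — 1 platform.

1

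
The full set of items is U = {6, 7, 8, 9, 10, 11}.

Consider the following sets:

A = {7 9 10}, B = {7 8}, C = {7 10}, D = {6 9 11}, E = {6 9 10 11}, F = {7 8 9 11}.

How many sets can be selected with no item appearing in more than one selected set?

2

C, D are pairwise disjoint (C={7,10}; D={6,9,11}).
Every remaining set overlaps one of these, and no 3 of the listed sets are pairwise disjoint, so 2 is the maximum.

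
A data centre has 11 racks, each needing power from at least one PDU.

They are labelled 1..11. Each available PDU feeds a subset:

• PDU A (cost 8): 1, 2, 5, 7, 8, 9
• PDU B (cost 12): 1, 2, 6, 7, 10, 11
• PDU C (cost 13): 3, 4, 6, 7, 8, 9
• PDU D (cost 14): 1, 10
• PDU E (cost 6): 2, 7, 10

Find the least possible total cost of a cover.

33

A, B, C together cover every rack (A ∪ B ∪ C = {1, 2, 3, 4, 5, 6, 7, 8, 9, 10, 11}); total cost 8 + 12 + 13 = 33.
No covering selection has total cost below 33.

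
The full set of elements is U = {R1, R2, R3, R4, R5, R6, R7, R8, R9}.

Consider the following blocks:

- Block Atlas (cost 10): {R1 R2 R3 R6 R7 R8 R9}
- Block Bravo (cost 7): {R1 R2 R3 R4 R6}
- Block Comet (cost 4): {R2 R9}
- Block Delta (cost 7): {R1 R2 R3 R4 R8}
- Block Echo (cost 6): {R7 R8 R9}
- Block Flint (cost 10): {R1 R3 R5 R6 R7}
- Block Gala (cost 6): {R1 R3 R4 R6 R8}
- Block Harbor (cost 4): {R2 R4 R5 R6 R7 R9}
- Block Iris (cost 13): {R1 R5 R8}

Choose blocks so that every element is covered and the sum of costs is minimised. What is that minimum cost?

10

Gala, Harbor together cover every element (Gala ∪ Harbor = {R1, R2, R3, R4, R5, R6, R7, R8, R9}); total cost 6 + 4 = 10.
No covering selection has total cost below 10.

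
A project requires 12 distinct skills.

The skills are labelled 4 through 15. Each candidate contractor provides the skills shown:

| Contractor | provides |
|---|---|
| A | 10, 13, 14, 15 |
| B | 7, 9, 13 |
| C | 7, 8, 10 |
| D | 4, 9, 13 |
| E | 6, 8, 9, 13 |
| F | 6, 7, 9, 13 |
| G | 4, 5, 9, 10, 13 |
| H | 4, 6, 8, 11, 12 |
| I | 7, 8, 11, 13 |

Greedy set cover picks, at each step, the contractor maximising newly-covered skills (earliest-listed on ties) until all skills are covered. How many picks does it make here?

Greedy: pick G (covers 5 new) → pick H (covers 4 new) → pick A (covers 2 new) → pick B (covers 1 new). Total picks: 4.

4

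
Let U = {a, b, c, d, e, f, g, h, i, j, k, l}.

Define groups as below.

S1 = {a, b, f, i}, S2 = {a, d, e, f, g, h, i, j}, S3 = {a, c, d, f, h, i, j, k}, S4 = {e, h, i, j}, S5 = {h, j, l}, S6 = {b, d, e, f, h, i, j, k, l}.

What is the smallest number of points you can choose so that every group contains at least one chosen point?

2

T = {b, j} meets every group (each contains at least one member of T), and |T| = 2.
The groups S1, S5 are pairwise disjoint, so any hitting set needs a separate point for each — at least 2. Hence 2 is optimal.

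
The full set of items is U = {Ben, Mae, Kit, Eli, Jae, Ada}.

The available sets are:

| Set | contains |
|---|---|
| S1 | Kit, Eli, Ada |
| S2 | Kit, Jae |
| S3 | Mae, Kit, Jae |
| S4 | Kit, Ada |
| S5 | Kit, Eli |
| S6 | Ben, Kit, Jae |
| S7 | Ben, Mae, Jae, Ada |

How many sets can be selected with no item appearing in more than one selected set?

2

S5, S7 are pairwise disjoint (S5={Kit,Eli}; S7={Ben,Mae,Jae,Ada}).
Every remaining set overlaps one of these, and no 3 of the listed sets are pairwise disjoint, so 2 is the maximum.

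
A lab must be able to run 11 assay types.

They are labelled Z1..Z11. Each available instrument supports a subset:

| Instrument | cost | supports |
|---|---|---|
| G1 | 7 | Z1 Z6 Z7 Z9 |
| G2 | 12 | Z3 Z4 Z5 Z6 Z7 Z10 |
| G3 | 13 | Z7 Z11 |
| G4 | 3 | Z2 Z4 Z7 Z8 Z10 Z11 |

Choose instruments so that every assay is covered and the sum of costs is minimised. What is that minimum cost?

G1, G2, G4 together cover every assay (G1 ∪ G2 ∪ G4 = {Z1, Z2, Z3, Z4, Z5, Z6, Z7, Z8, Z9, Z10, Z11}); total cost 7 + 12 + 3 = 22.
No covering selection has total cost below 22.

22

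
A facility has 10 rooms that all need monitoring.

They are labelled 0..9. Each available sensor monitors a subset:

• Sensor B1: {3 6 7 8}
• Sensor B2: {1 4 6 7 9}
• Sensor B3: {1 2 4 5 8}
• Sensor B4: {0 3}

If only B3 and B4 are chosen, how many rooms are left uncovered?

3

Union of B3, B4 = {0, 1, 2, 3, 4, 5, 8}.
Not covered: 6, 7, 9 — 3 rooms.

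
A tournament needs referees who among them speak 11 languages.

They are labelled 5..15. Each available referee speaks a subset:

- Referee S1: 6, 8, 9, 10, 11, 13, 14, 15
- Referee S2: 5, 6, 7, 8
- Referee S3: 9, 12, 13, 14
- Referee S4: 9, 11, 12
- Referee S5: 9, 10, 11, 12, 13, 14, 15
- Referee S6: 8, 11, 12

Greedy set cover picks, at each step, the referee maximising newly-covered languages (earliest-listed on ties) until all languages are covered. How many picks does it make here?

3

Greedy: pick S1 (covers 8 new) → pick S2 (covers 2 new) → pick S3 (covers 1 new). Total picks: 3.
(The true minimum cover uses only 2 referees, so greedy is not optimal here.)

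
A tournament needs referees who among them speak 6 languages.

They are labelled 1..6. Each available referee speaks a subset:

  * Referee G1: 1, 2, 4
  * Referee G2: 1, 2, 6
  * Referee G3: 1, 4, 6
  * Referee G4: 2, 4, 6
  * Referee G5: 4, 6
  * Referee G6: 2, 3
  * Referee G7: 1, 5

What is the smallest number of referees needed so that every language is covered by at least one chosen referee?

Take {G5, G6, G7}. Their union is {1, 2, 3, 4, 5, 6}, which is all 6 languages.
Only G6 contains 3, so G6 is forced; the remaining 4 languages need at least 2 more referees (each remaining referee adds at most 3) — so at least 3 referees are needed, and 3 is optimal.

3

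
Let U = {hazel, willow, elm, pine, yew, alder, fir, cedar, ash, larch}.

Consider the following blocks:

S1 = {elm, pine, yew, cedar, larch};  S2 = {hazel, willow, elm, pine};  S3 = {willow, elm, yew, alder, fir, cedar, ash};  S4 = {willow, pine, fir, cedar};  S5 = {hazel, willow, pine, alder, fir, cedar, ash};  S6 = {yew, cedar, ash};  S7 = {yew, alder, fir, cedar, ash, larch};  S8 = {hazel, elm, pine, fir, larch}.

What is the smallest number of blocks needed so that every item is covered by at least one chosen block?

2

S2 and S7 together: S2 ∪ S7 = {hazel, willow, elm, pine, yew, alder, fir, cedar, ash, larch} — every item is covered.
No single block has all 10 items (the largest, S3, has 7), so 2 is optimal.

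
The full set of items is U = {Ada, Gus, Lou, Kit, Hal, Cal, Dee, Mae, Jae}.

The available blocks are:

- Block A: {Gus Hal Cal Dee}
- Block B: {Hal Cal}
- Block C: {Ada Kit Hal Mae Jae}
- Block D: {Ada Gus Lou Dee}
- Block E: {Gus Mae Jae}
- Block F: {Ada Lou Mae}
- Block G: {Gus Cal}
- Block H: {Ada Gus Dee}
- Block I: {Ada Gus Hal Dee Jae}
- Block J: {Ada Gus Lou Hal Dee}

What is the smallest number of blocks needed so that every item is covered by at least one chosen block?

3

C, G, and J cover everything between them: the union {Ada, Gus, Lou, Kit, Hal, Cal, Dee, Mae, Jae} is all of U.
Only C contains Kit, so C is forced; the remaining 4 items need at least 2 more blocks (each remaining block adds at most 3) — so at least 3 blocks are needed, and 3 is optimal.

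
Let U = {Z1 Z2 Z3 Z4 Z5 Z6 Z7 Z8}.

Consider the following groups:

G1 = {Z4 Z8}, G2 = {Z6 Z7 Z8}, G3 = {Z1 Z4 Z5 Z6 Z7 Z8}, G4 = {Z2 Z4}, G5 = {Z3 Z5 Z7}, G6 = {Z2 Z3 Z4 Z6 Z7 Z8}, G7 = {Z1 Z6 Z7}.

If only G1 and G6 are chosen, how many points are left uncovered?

2

Union of G1, G6 = {Z2, Z3, Z4, Z6, Z7, Z8}.
Not covered: Z1, Z5 — 2 points.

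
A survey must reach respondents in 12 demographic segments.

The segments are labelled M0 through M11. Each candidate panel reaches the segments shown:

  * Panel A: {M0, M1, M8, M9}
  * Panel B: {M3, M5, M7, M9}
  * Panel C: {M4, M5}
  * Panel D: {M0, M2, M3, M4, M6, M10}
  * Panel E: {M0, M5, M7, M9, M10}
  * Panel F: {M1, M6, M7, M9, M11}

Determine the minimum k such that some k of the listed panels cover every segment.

Take {A, C, D, F}. Their union is {M0, M1, M2, M3, M4, M5, M6, M7, M8, M9, M10, M11}, which is all 12 segments.
No 3 of the 6 panels cover everything (all 20 combinations miss at least one segment), so 4 is optimal.

4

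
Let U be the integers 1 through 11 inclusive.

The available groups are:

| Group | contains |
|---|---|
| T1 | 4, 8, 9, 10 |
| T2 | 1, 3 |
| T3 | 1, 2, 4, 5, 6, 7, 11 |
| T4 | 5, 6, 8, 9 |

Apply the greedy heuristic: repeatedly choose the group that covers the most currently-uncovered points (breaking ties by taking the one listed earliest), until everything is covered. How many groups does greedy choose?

Greedy: pick T3 (covers 7 new) → pick T1 (covers 3 new) → pick T2 (covers 1 new). Total picks: 3.

3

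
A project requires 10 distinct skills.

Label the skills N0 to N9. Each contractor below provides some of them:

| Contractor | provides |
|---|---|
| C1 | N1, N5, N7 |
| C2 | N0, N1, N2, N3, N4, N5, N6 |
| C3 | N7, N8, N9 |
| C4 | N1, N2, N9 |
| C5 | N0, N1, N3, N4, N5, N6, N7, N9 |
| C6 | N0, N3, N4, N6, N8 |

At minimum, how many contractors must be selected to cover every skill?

2

C2 and C3 together: C2 ∪ C3 = {N0, N1, N2, N3, N4, N5, N6, N7, N8, N9} — every skill is covered.
No single contractor has all 10 skills (the largest, C5, has 8), so 2 is optimal.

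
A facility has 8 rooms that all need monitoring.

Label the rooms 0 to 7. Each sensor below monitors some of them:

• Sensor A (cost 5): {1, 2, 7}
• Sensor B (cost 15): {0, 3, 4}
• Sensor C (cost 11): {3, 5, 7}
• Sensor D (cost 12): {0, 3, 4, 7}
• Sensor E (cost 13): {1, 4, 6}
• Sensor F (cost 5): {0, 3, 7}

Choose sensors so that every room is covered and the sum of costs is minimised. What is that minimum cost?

34

A, C, E, F together cover every room (A ∪ C ∪ E ∪ F = {0, 1, 2, 3, 4, 5, 6, 7}); total cost 5 + 11 + 13 + 5 = 34.
No covering selection has total cost below 34.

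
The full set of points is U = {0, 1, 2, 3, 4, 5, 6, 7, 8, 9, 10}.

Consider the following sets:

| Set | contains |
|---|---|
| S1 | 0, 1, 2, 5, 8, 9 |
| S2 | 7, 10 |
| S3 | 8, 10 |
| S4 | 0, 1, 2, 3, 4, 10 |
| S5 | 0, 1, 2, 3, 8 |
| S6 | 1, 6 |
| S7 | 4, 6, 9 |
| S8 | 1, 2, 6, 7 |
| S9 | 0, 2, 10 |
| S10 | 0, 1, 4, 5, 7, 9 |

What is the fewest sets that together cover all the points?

3

S1, S4, and S8 cover everything between them: the union {0, 1, 2, 3, 4, 5, 6, 7, 8, 9, 10} is all of U.
No 2 of the 10 sets cover everything (all 45 combinations miss at least one point), so 3 is optimal.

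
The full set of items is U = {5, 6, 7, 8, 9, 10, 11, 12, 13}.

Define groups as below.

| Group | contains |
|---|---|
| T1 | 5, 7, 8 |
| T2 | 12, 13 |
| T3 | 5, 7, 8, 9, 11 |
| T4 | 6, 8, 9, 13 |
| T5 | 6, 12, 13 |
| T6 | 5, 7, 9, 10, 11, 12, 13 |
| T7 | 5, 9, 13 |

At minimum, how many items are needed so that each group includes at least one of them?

H = {5, 13} meets every group (each contains at least one member of H), and |H| = 2.
The groups T3, T5 are pairwise disjoint, so any hitting set needs a separate item for each — at least 2. Hence 2 is optimal.

2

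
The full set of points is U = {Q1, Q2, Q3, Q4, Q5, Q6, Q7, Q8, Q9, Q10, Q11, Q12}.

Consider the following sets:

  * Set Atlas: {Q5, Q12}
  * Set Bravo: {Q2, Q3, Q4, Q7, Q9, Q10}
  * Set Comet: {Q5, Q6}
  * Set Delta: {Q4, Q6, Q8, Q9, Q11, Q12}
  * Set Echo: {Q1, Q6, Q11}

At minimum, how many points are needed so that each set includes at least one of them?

The 3 points {Q1, Q4, Q5} hit every set.
The sets Atlas, Bravo, Echo are pairwise disjoint, so any hitting set needs a separate point for each — at least 3. Hence 3 is optimal.

3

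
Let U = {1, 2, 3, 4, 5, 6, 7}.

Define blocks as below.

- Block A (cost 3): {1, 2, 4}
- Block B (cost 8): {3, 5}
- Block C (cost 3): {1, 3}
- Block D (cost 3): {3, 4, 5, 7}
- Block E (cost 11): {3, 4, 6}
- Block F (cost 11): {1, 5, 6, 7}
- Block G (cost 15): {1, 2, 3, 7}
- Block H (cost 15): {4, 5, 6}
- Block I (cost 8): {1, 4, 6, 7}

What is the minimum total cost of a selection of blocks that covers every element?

14

A, D, I together cover every element (A ∪ D ∪ I = {1, 2, 3, 4, 5, 6, 7}); total cost 3 + 3 + 8 = 14.
No covering selection has total cost below 14.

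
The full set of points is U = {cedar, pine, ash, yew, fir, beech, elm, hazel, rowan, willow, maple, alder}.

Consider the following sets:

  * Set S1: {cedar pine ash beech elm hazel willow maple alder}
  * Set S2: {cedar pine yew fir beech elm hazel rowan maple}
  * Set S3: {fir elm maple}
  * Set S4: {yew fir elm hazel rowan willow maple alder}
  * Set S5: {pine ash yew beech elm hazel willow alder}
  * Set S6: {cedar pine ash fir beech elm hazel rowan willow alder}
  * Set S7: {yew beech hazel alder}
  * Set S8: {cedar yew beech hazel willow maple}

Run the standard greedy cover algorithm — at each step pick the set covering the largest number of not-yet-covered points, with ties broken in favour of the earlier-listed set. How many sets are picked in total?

Greedy: pick S6 (covers 10 new) → pick S2 (covers 2 new). Total picks: 2.

2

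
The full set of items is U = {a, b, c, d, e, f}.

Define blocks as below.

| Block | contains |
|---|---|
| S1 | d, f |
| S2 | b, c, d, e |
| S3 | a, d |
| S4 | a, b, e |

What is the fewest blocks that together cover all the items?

3

Take {S1, S2, S3}. Their union is {a, b, c, d, e, f}, which is all 6 items.
Only S2 contains c, so S2 is forced; the remaining 2 items need at least 2 more blocks (each remaining block adds at most 1) — so at least 3 blocks are needed, and 3 is optimal.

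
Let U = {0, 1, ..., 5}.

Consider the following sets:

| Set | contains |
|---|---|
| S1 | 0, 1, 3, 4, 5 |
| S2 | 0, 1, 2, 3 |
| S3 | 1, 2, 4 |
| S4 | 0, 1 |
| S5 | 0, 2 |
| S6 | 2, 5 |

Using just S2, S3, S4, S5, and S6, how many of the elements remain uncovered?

0

Union of S2, S3, S4, S5, S6 = {0, 1, 2, 3, 4, 5} — that's every element, so 0 are uncovered.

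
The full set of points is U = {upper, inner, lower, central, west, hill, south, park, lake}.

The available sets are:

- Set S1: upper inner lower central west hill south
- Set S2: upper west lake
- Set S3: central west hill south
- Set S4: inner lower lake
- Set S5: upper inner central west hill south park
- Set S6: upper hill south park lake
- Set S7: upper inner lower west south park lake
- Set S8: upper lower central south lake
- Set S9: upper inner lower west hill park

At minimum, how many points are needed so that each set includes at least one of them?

H = {west, lake} meets every set (each contains at least one member of H), and |H| = 2.
The sets S3, S4 are pairwise disjoint, so any hitting set needs a separate point for each — at least 2. Hence 2 is optimal.

2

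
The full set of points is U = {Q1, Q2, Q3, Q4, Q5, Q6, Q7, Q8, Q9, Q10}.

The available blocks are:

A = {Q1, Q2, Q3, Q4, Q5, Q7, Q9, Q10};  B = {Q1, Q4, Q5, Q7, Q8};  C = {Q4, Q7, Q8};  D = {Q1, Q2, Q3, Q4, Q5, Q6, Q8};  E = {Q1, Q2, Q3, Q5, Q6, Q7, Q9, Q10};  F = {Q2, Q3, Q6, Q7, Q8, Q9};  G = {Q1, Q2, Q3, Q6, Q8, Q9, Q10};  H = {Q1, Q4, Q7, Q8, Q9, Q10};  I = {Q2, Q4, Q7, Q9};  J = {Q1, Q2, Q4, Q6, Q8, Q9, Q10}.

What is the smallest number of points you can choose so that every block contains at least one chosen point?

The 2 points {Q7, Q8} hit every block.
No single point lies in every block, so at least 2 are needed and 2 is optimal.

2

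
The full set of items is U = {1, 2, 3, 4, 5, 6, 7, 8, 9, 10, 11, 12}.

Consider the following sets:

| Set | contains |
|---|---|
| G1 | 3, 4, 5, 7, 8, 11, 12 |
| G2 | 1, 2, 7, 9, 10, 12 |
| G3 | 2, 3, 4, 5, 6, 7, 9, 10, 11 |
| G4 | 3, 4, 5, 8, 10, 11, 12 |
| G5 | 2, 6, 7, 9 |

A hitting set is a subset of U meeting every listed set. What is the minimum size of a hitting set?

2

H = {9, 12} meets every set (each contains at least one member of H), and |H| = 2.
The sets G4, G5 are pairwise disjoint, so any hitting set needs a separate item for each — at least 2. Hence 2 is optimal.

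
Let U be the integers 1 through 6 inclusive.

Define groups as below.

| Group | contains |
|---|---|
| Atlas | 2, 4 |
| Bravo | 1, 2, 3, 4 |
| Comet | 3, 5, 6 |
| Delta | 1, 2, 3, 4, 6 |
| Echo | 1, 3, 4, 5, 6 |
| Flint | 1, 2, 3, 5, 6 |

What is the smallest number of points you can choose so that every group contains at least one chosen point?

The 2 points {4, 6} hit every group.
The groups Atlas, Comet are pairwise disjoint, so any hitting set needs a separate point for each — at least 2. Hence 2 is optimal.

2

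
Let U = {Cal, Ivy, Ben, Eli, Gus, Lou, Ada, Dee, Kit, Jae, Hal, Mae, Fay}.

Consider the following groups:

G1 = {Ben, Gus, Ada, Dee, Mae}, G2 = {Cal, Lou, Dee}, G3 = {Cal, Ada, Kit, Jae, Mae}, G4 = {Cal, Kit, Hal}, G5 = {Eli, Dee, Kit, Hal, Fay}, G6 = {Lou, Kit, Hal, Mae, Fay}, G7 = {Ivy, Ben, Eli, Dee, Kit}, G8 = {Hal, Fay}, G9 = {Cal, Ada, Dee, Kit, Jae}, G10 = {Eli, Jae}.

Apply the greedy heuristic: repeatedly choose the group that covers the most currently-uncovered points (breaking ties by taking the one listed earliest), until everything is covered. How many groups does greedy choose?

Greedy: pick G1 (covers 5 new) → pick G5 (covers 4 new) → pick G2 (covers 2 new) → pick G3 (covers 1 new) → pick G7 (covers 1 new). Total picks: 5.
(The true minimum cover uses only 4 groups, so greedy is not optimal here.)

5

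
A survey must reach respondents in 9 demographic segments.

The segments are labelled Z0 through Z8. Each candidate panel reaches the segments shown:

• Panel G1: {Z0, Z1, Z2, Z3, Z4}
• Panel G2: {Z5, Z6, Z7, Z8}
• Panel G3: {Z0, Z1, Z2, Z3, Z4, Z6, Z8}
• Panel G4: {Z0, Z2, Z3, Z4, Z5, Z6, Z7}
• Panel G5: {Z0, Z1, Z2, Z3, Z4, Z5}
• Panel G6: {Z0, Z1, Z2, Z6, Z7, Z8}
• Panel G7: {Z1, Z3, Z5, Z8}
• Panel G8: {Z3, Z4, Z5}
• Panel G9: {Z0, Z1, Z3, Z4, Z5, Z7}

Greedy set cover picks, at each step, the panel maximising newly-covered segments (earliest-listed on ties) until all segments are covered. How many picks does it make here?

2

Greedy: pick G3 (covers 7 new) → pick G2 (covers 2 new). Total picks: 2.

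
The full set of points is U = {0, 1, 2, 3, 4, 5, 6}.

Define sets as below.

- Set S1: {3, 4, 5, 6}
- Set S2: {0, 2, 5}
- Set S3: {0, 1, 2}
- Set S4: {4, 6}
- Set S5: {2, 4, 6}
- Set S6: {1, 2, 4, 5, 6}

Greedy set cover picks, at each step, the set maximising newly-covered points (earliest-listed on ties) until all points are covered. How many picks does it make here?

Greedy: pick S6 (covers 5 new) → pick S1 (covers 1 new) → pick S2 (covers 1 new). Total picks: 3.
(The true minimum cover uses only 2 sets, so greedy is not optimal here.)

3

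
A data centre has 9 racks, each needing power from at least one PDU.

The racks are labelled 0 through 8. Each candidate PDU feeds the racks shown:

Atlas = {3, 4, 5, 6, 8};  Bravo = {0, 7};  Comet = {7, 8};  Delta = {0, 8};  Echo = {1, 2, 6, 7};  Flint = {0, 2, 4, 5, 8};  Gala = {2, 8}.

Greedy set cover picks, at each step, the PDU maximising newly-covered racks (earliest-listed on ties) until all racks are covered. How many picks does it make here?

Greedy: pick Atlas (covers 5 new) → pick Echo (covers 3 new) → pick Bravo (covers 1 new). Total picks: 3.

3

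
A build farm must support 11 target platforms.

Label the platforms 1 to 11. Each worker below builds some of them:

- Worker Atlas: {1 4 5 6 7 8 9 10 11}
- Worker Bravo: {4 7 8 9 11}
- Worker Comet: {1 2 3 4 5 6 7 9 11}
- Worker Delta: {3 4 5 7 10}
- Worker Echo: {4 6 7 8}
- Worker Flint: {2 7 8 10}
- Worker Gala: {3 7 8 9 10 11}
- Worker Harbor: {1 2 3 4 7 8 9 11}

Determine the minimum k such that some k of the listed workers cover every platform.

2

Take {Comet, Gala}. Their union is {1, 2, 3, 4, 5, 6, 7, 8, 9, 10, 11}, which is all 11 platforms.
No single worker has all 11 platforms (the largest, Atlas, has 9), so 2 is optimal.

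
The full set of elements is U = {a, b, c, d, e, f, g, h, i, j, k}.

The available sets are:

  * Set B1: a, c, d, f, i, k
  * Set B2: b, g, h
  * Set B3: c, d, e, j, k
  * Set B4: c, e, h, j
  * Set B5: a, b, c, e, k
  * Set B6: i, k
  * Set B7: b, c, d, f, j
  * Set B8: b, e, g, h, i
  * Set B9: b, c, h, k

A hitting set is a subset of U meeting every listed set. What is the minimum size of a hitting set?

Take T = {c, h, i}. Each listed set contains at least one of these, so T is a hitting set of size 3.
No choice of 2 elements meets every set, so 3 is the minimum.

3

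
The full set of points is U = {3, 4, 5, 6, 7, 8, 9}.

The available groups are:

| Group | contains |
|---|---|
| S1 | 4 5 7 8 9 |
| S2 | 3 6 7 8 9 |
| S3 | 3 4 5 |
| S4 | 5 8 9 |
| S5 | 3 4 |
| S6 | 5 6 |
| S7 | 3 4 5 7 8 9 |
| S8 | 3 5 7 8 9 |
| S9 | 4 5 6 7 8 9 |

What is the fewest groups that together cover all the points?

2

S1 and S2 cover everything between them: the union {3, 4, 5, 6, 7, 8, 9} is all of U.
No single group has all 7 points (the largest, S7, has 6), so 2 is optimal.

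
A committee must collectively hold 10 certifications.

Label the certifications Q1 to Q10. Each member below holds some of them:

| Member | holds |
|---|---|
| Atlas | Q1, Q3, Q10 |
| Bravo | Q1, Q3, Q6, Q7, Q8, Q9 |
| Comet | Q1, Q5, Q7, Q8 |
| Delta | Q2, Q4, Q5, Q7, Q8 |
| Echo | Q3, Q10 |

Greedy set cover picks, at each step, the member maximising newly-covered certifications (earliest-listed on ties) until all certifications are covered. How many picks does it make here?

Greedy: pick Bravo (covers 6 new) → pick Delta (covers 3 new) → pick Atlas (covers 1 new). Total picks: 3.

3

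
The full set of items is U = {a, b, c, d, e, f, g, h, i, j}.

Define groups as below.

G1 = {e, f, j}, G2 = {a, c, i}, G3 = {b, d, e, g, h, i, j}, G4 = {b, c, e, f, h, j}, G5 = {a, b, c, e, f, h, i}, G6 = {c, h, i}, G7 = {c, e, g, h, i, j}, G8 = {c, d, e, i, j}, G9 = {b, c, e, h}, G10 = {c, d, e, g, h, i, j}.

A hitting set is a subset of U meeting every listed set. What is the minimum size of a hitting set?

2

The 2 items {c, e} hit every group.
The groups G1, G6 are pairwise disjoint, so any hitting set needs a separate item for each — at least 2. Hence 2 is optimal.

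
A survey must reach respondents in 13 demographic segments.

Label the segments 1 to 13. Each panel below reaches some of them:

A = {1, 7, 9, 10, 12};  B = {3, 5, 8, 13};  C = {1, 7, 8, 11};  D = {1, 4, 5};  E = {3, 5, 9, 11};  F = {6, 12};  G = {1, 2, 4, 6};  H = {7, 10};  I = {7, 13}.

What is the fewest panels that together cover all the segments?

4

A and B and E and G together: A ∪ B ∪ E ∪ G = {1, 2, 3, 4, 5, 6, 7, 8, 9, 10, 11, 12, 13} — every segment is covered.
Only G contains 2, so G is forced; the remaining 9 segments need at least 3 more panels (each remaining panel adds at most 4) — so at least 4 panels are needed, and 4 is optimal.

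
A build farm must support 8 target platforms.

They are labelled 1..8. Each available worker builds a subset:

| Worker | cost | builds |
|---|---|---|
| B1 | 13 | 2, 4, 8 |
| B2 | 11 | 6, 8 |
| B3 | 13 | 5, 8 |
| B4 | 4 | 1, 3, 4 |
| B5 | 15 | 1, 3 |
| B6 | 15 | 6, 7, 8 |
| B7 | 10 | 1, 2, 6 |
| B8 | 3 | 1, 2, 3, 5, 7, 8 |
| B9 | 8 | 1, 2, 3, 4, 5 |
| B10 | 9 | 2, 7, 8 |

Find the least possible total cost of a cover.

B4, B7, B8 together cover every platform (B4 ∪ B7 ∪ B8 = {1, 2, 3, 4, 5, 6, 7, 8}); total cost 4 + 10 + 3 = 17.
No covering selection has total cost below 17.

17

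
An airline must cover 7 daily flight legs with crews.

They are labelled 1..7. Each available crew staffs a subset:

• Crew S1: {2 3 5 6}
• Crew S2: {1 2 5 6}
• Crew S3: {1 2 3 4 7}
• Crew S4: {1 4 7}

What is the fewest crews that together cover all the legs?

2

S1 and S4 together: S1 ∪ S4 = {1, 2, 3, 4, 5, 6, 7} — every leg is covered.
No single crew has all 7 legs (the largest, S3, has 5), so 2 is optimal.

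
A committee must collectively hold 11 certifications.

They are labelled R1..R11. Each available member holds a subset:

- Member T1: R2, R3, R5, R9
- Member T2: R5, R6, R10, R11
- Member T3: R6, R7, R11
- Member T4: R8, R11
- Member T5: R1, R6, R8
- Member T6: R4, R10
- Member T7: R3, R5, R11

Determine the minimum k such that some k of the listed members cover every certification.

4

Take {T1, T3, T5, T6}. Their union is {R1, R2, R3, R4, R5, R6, R7, R8, R9, R10, R11}, which is all 11 certifications.
Only T1 contains R2, so T1 is forced; the remaining 7 certifications need at least 3 more members (each remaining member adds at most 3) — so at least 4 members are needed, and 4 is optimal.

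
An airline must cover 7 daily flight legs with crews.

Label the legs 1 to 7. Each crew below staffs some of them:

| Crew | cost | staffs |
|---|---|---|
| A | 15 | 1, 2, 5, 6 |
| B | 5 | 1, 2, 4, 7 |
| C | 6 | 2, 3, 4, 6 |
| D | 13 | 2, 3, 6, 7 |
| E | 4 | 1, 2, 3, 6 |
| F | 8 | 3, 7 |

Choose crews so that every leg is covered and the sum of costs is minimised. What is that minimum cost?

24

A, B, E together cover every leg (A ∪ B ∪ E = {1, 2, 3, 4, 5, 6, 7}); total cost 15 + 5 + 4 = 24.
No covering selection has total cost below 24.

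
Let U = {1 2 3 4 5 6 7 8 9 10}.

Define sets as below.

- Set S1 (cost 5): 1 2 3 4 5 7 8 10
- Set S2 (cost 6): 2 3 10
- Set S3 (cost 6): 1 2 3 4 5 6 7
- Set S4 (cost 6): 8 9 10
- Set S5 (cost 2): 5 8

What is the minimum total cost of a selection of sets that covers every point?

12

S3, S4 together cover every point (S3 ∪ S4 = {1, 2, 3, 4, 5, 6, 7, 8, 9, 10}); total cost 6 + 6 = 12.
The greedy pick S1, S3, S4 costs 17; no covering selection beats 12.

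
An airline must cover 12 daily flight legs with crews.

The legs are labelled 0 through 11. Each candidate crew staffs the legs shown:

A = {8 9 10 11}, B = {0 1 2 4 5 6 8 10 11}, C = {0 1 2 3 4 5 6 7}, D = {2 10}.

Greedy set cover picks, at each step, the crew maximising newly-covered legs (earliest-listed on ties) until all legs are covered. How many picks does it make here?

3

Greedy: pick B (covers 9 new) → pick C (covers 2 new) → pick A (covers 1 new). Total picks: 3.
(The true minimum cover uses only 2 crews, so greedy is not optimal here.)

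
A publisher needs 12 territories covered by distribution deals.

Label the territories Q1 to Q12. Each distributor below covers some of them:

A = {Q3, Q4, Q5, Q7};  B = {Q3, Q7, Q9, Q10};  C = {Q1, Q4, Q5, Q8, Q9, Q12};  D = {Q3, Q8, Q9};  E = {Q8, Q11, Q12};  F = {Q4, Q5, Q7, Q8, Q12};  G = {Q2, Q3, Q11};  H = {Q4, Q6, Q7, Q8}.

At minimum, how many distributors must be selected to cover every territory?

B and C and G and H together: B ∪ C ∪ G ∪ H = {Q1, Q2, Q3, Q4, Q5, Q6, Q7, Q8, Q9, Q10, Q11, Q12} — every territory is covered.
No 3 of the 8 distributors cover everything (all 56 combinations miss at least one territory), so 4 is optimal.

4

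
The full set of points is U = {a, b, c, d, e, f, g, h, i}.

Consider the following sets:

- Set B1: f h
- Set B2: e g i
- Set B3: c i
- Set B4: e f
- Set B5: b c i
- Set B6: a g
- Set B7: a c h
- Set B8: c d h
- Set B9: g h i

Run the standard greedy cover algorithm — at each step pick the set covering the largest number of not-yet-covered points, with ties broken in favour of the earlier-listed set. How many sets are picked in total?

5

Greedy: pick B2 (covers 3 new) → pick B7 (covers 3 new) → pick B1 (covers 1 new) → pick B5 (covers 1 new) → pick B8 (covers 1 new). Total picks: 5.
(The true minimum cover uses only 4 sets, so greedy is not optimal here.)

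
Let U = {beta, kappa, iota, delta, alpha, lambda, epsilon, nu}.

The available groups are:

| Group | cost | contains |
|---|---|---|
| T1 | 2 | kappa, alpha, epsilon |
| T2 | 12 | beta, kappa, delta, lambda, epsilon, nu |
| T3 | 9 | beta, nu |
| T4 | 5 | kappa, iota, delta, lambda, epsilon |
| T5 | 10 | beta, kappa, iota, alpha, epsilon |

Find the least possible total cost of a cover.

T1, T3, T4 together cover every element (T1 ∪ T3 ∪ T4 = {beta, kappa, iota, delta, alpha, lambda, epsilon, nu}); total cost 2 + 9 + 5 = 16.
No covering selection has total cost below 16.

16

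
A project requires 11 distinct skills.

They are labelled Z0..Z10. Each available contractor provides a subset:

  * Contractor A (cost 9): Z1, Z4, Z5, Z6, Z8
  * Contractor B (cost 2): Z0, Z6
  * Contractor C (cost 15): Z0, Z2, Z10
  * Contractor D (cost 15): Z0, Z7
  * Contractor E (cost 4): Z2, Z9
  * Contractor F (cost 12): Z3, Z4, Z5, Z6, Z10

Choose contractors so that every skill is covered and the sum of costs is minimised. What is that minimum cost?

A, D, E, F together cover every skill (A ∪ D ∪ E ∪ F = {Z0, Z1, Z2, Z3, Z4, Z5, Z6, Z7, Z8, Z9, Z10}); total cost 9 + 15 + 4 + 12 = 40.
The greedy pick B, E, A, F, D costs 42; no covering selection beats 40.

40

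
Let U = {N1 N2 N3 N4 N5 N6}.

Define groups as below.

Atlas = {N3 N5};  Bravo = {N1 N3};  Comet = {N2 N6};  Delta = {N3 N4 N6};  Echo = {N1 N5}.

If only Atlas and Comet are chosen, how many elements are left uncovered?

2

Union of Atlas, Comet = {N2, N3, N5, N6}.
Not covered: N1, N4 — 2 elements.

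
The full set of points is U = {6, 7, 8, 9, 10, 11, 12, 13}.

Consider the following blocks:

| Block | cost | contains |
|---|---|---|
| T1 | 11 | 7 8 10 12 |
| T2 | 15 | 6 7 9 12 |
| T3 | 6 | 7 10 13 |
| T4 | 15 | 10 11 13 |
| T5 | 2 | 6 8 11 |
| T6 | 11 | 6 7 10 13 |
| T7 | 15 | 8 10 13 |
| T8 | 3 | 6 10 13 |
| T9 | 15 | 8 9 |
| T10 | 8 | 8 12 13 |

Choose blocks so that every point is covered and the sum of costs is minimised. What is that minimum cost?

T2, T5, T8 together cover every point (T2 ∪ T5 ∪ T8 = {6, 7, 8, 9, 10, 11, 12, 13}); total cost 15 + 2 + 3 = 20.
No covering selection has total cost below 20.

20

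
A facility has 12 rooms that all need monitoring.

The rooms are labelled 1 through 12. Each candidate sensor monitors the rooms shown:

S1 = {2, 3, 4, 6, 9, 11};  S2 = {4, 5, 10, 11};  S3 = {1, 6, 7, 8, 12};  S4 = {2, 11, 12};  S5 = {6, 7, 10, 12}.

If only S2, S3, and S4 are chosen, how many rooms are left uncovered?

2

Union of S2, S3, S4 = {1, 2, 4, 5, 6, 7, 8, 10, 11, 12}.
Not covered: 3, 9 — 2 rooms.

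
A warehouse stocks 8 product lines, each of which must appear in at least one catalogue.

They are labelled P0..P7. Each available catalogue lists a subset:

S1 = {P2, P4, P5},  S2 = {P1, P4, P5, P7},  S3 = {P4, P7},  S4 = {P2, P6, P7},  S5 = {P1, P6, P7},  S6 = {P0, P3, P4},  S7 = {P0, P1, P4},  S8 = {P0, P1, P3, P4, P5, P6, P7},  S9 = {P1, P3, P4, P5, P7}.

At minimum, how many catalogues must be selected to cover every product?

Take {S4, S8}. Their union is {P0, P1, P2, P3, P4, P5, P6, P7}, which is all 8 products.
No single catalogue has all 8 products (the largest, S8, has 7), so 2 is optimal.

2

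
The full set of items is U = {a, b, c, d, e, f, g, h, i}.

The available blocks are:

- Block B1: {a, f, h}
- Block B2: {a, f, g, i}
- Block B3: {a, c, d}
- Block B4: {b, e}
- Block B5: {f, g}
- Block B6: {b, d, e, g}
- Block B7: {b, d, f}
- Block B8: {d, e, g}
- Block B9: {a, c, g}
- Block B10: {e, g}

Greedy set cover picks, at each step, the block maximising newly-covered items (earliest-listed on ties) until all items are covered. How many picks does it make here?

4

Greedy: pick B2 (covers 4 new) → pick B6 (covers 3 new) → pick B1 (covers 1 new) → pick B3 (covers 1 new). Total picks: 4.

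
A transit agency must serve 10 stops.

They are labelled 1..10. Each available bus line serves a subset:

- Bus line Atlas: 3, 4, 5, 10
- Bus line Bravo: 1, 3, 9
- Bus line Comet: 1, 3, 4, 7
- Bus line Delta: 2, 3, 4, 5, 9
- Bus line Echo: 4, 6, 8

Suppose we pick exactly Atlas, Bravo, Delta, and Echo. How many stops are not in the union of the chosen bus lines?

1

Union of Atlas, Bravo, Delta, Echo = {1, 2, 3, 4, 5, 6, 8, 9, 10}.
Not covered: 7 — 1 stop.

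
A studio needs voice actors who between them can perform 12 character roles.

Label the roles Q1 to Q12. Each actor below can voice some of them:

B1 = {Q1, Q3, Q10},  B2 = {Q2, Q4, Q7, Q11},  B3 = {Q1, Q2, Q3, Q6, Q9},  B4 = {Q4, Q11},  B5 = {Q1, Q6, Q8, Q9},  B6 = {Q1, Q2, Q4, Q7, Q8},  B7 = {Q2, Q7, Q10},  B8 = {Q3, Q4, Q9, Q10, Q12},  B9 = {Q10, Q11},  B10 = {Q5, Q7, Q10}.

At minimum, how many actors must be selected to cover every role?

4

Take {B2, B5, B8, B10}. Their union is {Q1, Q2, Q3, Q4, Q5, Q6, Q7, Q8, Q9, Q10, Q11, Q12}, which is all 12 roles.
No 3 of the 10 actors cover everything (all 120 combinations miss at least one role), so 4 is optimal.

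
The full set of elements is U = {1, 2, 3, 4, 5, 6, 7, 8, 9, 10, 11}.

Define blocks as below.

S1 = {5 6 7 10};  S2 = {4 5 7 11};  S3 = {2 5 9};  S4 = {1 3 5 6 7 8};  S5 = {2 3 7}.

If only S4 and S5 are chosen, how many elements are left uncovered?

Union of S4, S5 = {1, 2, 3, 5, 6, 7, 8}.
Not covered: 4, 9, 10, 11 — 4 elements.

4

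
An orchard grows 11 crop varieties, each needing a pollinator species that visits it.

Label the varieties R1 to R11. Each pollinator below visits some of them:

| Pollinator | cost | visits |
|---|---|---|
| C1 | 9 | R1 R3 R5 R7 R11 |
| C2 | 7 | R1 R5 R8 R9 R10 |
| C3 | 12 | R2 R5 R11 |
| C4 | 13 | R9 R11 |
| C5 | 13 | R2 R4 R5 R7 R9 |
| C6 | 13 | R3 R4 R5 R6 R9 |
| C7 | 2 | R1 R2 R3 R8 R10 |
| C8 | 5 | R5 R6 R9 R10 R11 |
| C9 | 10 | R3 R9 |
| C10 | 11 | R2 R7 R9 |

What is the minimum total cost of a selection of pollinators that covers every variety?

C5, C7, C8 together cover every variety (C5 ∪ C7 ∪ C8 = {R1, R2, R3, R4, R5, R6, R7, R8, R9, R10, R11}); total cost 13 + 2 + 5 = 20.
No covering selection has total cost below 20.

20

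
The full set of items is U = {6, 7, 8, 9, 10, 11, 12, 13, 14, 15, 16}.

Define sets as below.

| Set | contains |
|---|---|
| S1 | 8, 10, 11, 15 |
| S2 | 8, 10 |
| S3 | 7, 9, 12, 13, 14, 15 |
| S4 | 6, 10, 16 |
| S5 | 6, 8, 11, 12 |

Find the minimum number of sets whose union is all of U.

3

S3 and S4 and S5 together: S3 ∪ S4 ∪ S5 = {6, 7, 8, 9, 10, 11, 12, 13, 14, 15, 16} — every item is covered.
Only S3 contains 7, so S3 is forced; the remaining 5 items need at least 2 more sets (each remaining set adds at most 3) — so at least 3 sets are needed, and 3 is optimal.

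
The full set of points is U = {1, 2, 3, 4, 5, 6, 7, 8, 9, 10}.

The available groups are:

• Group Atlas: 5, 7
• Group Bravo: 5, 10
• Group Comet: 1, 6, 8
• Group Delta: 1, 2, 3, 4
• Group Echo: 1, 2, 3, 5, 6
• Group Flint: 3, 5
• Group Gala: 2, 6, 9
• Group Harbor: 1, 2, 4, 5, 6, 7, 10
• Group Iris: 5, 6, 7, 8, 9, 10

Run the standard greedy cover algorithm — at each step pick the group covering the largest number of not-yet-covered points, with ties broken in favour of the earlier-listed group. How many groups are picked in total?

3

Greedy: pick Harbor (covers 7 new) → pick Iris (covers 2 new) → pick Delta (covers 1 new). Total picks: 3.
(The true minimum cover uses only 2 groups, so greedy is not optimal here.)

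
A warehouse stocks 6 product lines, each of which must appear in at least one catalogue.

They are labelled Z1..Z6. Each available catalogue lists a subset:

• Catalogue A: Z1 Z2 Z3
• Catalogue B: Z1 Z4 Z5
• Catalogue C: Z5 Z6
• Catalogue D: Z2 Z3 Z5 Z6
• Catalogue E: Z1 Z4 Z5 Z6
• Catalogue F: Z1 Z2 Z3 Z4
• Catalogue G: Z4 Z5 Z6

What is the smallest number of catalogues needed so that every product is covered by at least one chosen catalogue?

2

E and F together: E ∪ F = {Z1, Z2, Z3, Z4, Z5, Z6} — every product is covered.
No single catalogue has all 6 products (the largest, D, has 4), so 2 is optimal.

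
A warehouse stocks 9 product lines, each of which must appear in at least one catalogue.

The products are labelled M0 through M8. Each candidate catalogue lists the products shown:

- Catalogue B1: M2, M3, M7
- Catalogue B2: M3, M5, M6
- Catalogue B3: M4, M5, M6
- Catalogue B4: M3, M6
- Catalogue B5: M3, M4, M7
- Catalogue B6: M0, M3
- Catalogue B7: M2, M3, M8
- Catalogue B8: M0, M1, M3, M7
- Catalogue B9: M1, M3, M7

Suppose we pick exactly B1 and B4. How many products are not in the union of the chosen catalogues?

5

Union of B1, B4 = {M2, M3, M6, M7}.
Not covered: M0, M1, M4, M5, M8 — 5 products.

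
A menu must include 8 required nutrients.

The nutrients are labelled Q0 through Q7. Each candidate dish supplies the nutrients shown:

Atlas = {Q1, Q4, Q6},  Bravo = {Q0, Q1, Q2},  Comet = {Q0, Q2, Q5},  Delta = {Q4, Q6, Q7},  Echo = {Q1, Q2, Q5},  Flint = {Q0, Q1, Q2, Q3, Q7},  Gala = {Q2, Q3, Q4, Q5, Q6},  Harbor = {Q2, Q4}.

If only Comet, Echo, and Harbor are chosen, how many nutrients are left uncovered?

Union of Comet, Echo, Harbor = {Q0, Q1, Q2, Q4, Q5}.
Not covered: Q3, Q6, Q7 — 3 nutrients.

3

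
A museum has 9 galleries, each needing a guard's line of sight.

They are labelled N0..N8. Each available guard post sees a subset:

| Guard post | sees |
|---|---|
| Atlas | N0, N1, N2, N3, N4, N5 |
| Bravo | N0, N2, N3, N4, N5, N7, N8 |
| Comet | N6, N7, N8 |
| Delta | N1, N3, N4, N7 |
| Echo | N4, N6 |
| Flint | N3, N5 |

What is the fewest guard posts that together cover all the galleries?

2

Atlas and Comet together: Atlas ∪ Comet = {N0, N1, N2, N3, N4, N5, N6, N7, N8} — every gallery is covered.
No single guard post has all 9 galleries (the largest, Bravo, has 7), so 2 is optimal.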